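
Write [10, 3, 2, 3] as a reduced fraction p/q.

Using pₖ = aₖpₖ₋₁ + pₖ₋₂ and qₖ = aₖqₖ₋₁ + qₖ₋₂:
  k=0: a=10, p=10, q=1
  k=1: a=3, p=31, q=3
  k=2: a=2, p=72, q=7
  k=3: a=3, p=247, q=24

247/24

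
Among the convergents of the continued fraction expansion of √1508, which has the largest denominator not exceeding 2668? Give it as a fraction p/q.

√1508 = [38; 1, 4, 1, 76, …] (period length 4).
Convergents:
  p_0/q_0 = 38/1
  p_1/q_1 = 39/1
  p_2/q_2 = 194/5
  p_3/q_3 = 233/6
  p_4/q_4 = 17902/461
  p_5/q_5 = 18135/467
  p_6/q_6 = 90442/2329
  p_7/q_7 = 108577/2796
q_6 = 2329 ≤ 2668 < 2796 = q_7, so the answer is 90442/2329.

90442/2329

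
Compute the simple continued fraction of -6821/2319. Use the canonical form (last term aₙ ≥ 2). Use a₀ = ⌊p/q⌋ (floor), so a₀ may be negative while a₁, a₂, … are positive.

[-3; 17, 19, 2, 3]

-6821 = -3×2319 + 136
2319 = 17×136 + 7
136 = 19×7 + 3
7 = 2×3 + 1
3 = 3×1 + 0  (stop)
So -6821/2319 = [-3; 17, 19, 2, 3].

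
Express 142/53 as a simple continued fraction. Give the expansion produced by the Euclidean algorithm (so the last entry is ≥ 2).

[2; 1, 2, 8, 2]

142 = 2·53 + 36
53 = 1·36 + 17
36 = 2·17 + 2
17 = 8·2 + 1
2 = 2·1 + 0  (stop)
So 142/53 = [2; 1, 2, 8, 2].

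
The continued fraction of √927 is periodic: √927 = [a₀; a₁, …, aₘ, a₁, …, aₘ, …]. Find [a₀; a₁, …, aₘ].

a₀ = ⌊√927⌋ = 30.
With m₀=0, d₀=1 and mₖ₊₁ = dₖaₖ − mₖ, dₖ₊₁ = (n − mₖ₊₁²)/dₖ, aₖ₊₁ = ⌊(a₀+mₖ₊₁)/dₖ₊₁⌋:
  k=1: m=30, d=27, a=2
  k=2: m=24, d=13, a=4
  k=3: m=28, d=11, a=5
  k=4: m=27, d=18, a=3
  k=5: m=27, d=11, a=5
  k=6: m=28, d=13, a=4
  k=7: m=24, d=27, a=2
  k=8: m=30, d=1, a=60
d=1 and a=2a₀=60 at k=8, so the next step gives (m, d) = (30, 27) again — its k=1 value — and the period has length 8.

[30; 2, 4, 5, 3, 5, 4, 2, 60]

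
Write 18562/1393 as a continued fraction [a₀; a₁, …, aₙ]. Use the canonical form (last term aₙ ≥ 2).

18562 = 13·1393 + 453
1393 = 3·453 + 34
453 = 13·34 + 11
34 = 3·11 + 1
11 = 11·1 + 0  (stop)
So 18562/1393 = [13; 3, 13, 3, 11].

[13; 3, 13, 3, 11]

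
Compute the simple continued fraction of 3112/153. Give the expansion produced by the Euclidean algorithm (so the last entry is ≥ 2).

[20; 2, 1, 16, 3]

3112 = 20·153 + 52
153 = 2·52 + 49
52 = 1·49 + 3
49 = 16·3 + 1
3 = 3·1 + 0  (stop)
So 3112/153 = [20; 2, 1, 16, 3].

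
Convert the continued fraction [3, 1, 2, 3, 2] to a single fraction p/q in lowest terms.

Fold from the inside: start with 2/1.
  3 + 1/2 = 7/2
  2 + 2/7 = 16/7
  1 + 7/16 = 23/16
  3 + 16/23 = 85/23

85/23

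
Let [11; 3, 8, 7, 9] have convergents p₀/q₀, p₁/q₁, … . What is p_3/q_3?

2015/178

Using pₖ = aₖpₖ₋₁ + pₖ₋₂, qₖ = aₖqₖ₋₁ + qₖ₋₂ (with p₋₁=1, p₋₂=0, q₋₁=0, q₋₂=1):
  k=0: a=11, p=11, q=1
  k=1: a=3, p=34, q=3
  k=2: a=8, p=283, q=25
  k=3: a=7, p=2015, q=178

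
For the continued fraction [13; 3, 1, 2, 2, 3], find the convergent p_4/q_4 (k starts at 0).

Using pₖ = aₖpₖ₋₁ + pₖ₋₂, qₖ = aₖqₖ₋₁ + qₖ₋₂ (with p₋₁=1, p₋₂=0, q₋₁=0, q₋₂=1):
  k=0: a=13, p=13, q=1
  k=1: a=3, p=40, q=3
  k=2: a=1, p=53, q=4
  k=3: a=2, p=146, q=11
  k=4: a=2, p=345, q=26

345/26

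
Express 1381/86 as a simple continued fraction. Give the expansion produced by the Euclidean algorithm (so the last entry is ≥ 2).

[16; 17, 5]

1381 = 16·86 + 5
86 = 17·5 + 1
5 = 5·1 + 0  (stop)
So 1381/86 = [16; 17, 5].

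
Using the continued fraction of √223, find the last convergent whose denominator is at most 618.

6705/449

√223 = [14; 1, 13, 1, 28, …] (period length 4).
Convergents:
  p_0/q_0 = 14/1
  p_1/q_1 = 15/1
  p_2/q_2 = 209/14
  p_3/q_3 = 224/15
  p_4/q_4 = 6481/434
  p_5/q_5 = 6705/449
  p_6/q_6 = 93646/6271
q_5 = 449 ≤ 618 < 6271 = q_6, so the answer is 6705/449.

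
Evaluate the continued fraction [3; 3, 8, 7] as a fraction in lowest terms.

Using pₖ = aₖpₖ₋₁ + pₖ₋₂ and qₖ = aₖqₖ₋₁ + qₖ₋₂:
  k=0: a=3, p=3, q=1
  k=1: a=3, p=10, q=3
  k=2: a=8, p=83, q=25
  k=3: a=7, p=591, q=178

591/178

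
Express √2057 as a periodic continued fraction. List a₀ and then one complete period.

a₀ = ⌊√2057⌋ = 45.
With m₀=0, d₀=1 and mₖ₊₁ = dₖaₖ − mₖ, dₖ₊₁ = (n − mₖ₊₁²)/dₖ, aₖ₊₁ = ⌊(a₀+mₖ₊₁)/dₖ₊₁⌋:
  k=1: m=45, d=32, a=2
  k=2: m=19, d=53, a=1
  k=3: m=34, d=17, a=4
  k=4: m=34, d=53, a=1
  k=5: m=19, d=32, a=2
  k=6: m=45, d=1, a=90
d=1 and a=2a₀=90 at k=6, so the next step gives (m, d) = (45, 32) again — its k=1 value — and the period has length 6.

[45; 2, 1, 4, 1, 2, 90]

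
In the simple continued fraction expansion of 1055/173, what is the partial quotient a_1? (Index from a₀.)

1055 = 6·173 + 17   →  a_0 = 6
173 = 10·17 + 3   →  a_1 = 10

10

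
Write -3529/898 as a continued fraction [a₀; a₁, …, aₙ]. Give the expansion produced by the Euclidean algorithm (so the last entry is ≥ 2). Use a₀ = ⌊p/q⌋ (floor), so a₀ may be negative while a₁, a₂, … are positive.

[-4; 14, 3, 1, 15]

-3529 = -4*898 + 63
898 = 14*63 + 16
63 = 3*16 + 15
16 = 1*15 + 1
15 = 15*1 + 0  (stop)
So -3529/898 = [-4; 14, 3, 1, 15].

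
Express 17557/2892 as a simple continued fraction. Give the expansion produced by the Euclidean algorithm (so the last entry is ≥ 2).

17557 = 6·2892 + 205
2892 = 14·205 + 22
205 = 9·22 + 7
22 = 3·7 + 1
7 = 7·1 + 0  (stop)
So 17557/2892 = [6; 14, 9, 3, 7].

[6; 14, 9, 3, 7]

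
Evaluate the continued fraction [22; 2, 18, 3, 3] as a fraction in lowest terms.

8455/376

Fold from the inside: start with 3/1.
  3 + 1/3 = 10/3
  18 + 3/10 = 183/10
  2 + 10/183 = 376/183
  22 + 183/376 = 8455/376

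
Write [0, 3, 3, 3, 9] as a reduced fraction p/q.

93/307

Fold from the inside: start with 9/1.
  3 + 1/9 = 28/9
  3 + 9/28 = 93/28
  3 + 28/93 = 307/93
  0 + 93/307 = 93/307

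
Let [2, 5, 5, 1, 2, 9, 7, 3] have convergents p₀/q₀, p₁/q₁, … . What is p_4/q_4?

193/88

Using pₖ = aₖpₖ₋₁ + pₖ₋₂, qₖ = aₖqₖ₋₁ + qₖ₋₂ (with p₋₁=1, p₋₂=0, q₋₁=0, q₋₂=1):
  k=0: a=2, p=2, q=1
  k=1: a=5, p=11, q=5
  k=2: a=5, p=57, q=26
  k=3: a=1, p=68, q=31
  k=4: a=2, p=193, q=88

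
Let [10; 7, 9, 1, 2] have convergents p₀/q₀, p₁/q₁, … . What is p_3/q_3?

720/71

Using pₖ = aₖpₖ₋₁ + pₖ₋₂, qₖ = aₖqₖ₋₁ + qₖ₋₂ (with p₋₁=1, p₋₂=0, q₋₁=0, q₋₂=1):
  k=0: a=10, p=10, q=1
  k=1: a=7, p=71, q=7
  k=2: a=9, p=649, q=64
  k=3: a=1, p=720, q=71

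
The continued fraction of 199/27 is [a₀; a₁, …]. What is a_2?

199 = 7·27 + 10   →  a_0 = 7
27 = 2·10 + 7   →  a_1 = 2
10 = 1·7 + 3   →  a_2 = 1

1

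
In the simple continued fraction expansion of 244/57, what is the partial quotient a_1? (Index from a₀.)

3

244 = 4·57 + 16   →  a_0 = 4
57 = 3·16 + 9   →  a_1 = 3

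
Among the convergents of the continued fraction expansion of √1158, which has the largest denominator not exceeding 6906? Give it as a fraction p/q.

√1158 = [34; 34, 68, …] (period length 2).
Convergents:
  p_0/q_0 = 34/1
  p_1/q_1 = 1157/34
  p_2/q_2 = 78710/2313
  p_3/q_3 = 2677297/78676
q_2 = 2313 ≤ 6906 < 78676 = q_3, so the answer is 78710/2313.

78710/2313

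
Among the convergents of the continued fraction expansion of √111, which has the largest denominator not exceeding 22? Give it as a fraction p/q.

158/15

√111 = [10; 1, 1, 6, 1, 1, 20, …] (period length 6).
Convergents:
  p_0/q_0 = 10/1
  p_1/q_1 = 11/1
  p_2/q_2 = 21/2
  p_3/q_3 = 137/13
  p_4/q_4 = 158/15
  p_5/q_5 = 295/28
q_4 = 15 ≤ 22 < 28 = q_5, so the answer is 158/15.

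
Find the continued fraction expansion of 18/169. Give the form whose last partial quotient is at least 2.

[0; 9, 2, 1, 1, 3]

18 = 0×169 + 18
169 = 9×18 + 7
18 = 2×7 + 4
7 = 1×4 + 3
4 = 1×3 + 1
3 = 3×1 + 0  (stop)
So 18/169 = [0; 9, 2, 1, 1, 3].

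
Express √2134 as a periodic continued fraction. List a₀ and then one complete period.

[46; 5, 8, 5, 92]

a₀ = ⌊√2134⌋ = 46.
With m₀=0, d₀=1 and mₖ₊₁ = dₖaₖ − mₖ, dₖ₊₁ = (n − mₖ₊₁²)/dₖ, aₖ₊₁ = ⌊(a₀+mₖ₊₁)/dₖ₊₁⌋:
  k=1: m=46, d=18, a=5
  k=2: m=44, d=11, a=8
  k=3: m=44, d=18, a=5
  k=4: m=46, d=1, a=92
d=1 and a=2a₀=92 at k=4, so the next step gives (m, d) = (46, 18) again — its k=1 value — and the period has length 4.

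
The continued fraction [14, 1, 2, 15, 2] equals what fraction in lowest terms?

Using pₖ = aₖpₖ₋₁ + pₖ₋₂ and qₖ = aₖqₖ₋₁ + qₖ₋₂:
  k=0: a=14, p=14, q=1
  k=1: a=1, p=15, q=1
  k=2: a=2, p=44, q=3
  k=3: a=15, p=675, q=46
  k=4: a=2, p=1394, q=95

1394/95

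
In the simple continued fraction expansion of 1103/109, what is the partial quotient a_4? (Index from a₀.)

1103 = 10·109 + 13   →  a_0 = 10
109 = 8·13 + 5   →  a_1 = 8
13 = 2·5 + 3   →  a_2 = 2
5 = 1·3 + 2   →  a_3 = 1
3 = 1·2 + 1   →  a_4 = 1

1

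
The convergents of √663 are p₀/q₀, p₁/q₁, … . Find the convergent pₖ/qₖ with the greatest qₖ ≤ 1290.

√663 = [25; 1, 2, 1, 50, …] (period length 4).
Convergents:
  p_0/q_0 = 25/1
  p_1/q_1 = 26/1
  p_2/q_2 = 77/3
  p_3/q_3 = 103/4
  p_4/q_4 = 5227/203
  p_5/q_5 = 5330/207
  p_6/q_6 = 15887/617
  p_7/q_7 = 21217/824
  p_8/q_8 = 1076737/41817
q_7 = 824 ≤ 1290 < 41817 = q_8, so the answer is 21217/824.

21217/824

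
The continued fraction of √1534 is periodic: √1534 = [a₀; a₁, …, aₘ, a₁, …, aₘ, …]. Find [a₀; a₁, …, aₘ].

[39; 6, 78]

a₀ = ⌊√1534⌋ = 39.
With m₀=0, d₀=1 and mₖ₊₁ = dₖaₖ − mₖ, dₖ₊₁ = (n − mₖ₊₁²)/dₖ, aₖ₊₁ = ⌊(a₀+mₖ₊₁)/dₖ₊₁⌋:
  k=1: m=39, d=13, a=6
  k=2: m=39, d=1, a=78
d=1 and a=2a₀=78 at k=2, so the next step gives (m, d) = (39, 13) again — its k=1 value — and the period has length 2.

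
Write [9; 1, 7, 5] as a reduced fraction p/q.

405/41

Fold from the inside: start with 5/1.
  7 + 1/5 = 36/5
  1 + 5/36 = 41/36
  9 + 36/41 = 405/41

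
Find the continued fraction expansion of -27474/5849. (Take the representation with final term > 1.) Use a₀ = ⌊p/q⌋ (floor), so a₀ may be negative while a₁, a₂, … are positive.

-27474 = -5*5849 + 1771
5849 = 3*1771 + 536
1771 = 3*536 + 163
536 = 3*163 + 47
163 = 3*47 + 22
47 = 2*22 + 3
22 = 7*3 + 1
3 = 3*1 + 0  (stop)
So -27474/5849 = [-5; 3, 3, 3, 3, 2, 7, 3].

[-5; 3, 3, 3, 3, 2, 7, 3]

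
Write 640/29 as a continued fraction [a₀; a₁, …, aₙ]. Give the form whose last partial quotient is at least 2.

[22; 14, 2]

640 = 22*29 + 2
29 = 14*2 + 1
2 = 2*1 + 0  (stop)
So 640/29 = [22; 14, 2].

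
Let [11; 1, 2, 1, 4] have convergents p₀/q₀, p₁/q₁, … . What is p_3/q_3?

47/4

Using pₖ = aₖpₖ₋₁ + pₖ₋₂, qₖ = aₖqₖ₋₁ + qₖ₋₂ (with p₋₁=1, p₋₂=0, q₋₁=0, q₋₂=1):
  k=0: a=11, p=11, q=1
  k=1: a=1, p=12, q=1
  k=2: a=2, p=35, q=3
  k=3: a=1, p=47, q=4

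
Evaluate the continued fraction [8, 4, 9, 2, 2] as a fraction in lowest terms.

Fold from the inside: start with 2/1.
  2 + 1/2 = 5/2
  9 + 2/5 = 47/5
  4 + 5/47 = 193/47
  8 + 47/193 = 1591/193

1591/193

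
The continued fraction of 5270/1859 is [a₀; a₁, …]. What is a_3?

5270 = 2·1859 + 1552   →  a_0 = 2
1859 = 1·1552 + 307   →  a_1 = 1
1552 = 5·307 + 17   →  a_2 = 5
307 = 18·17 + 1   →  a_3 = 18

18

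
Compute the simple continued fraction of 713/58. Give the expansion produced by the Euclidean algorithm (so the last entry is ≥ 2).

[12; 3, 2, 2, 3]

713 = 12*58 + 17
58 = 3*17 + 7
17 = 2*7 + 3
7 = 2*3 + 1
3 = 3*1 + 0  (stop)
So 713/58 = [12; 3, 2, 2, 3].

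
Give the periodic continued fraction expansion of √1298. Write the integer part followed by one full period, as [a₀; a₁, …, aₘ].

[36; 36, 72]

a₀ = ⌊√1298⌋ = 36.
With m₀=0, d₀=1 and mₖ₊₁ = dₖaₖ − mₖ, dₖ₊₁ = (n − mₖ₊₁²)/dₖ, aₖ₊₁ = ⌊(a₀+mₖ₊₁)/dₖ₊₁⌋:
  k=1: m=36, d=2, a=36
  k=2: m=36, d=1, a=72
d=1 and a=2a₀=72 at k=2, so the next step gives (m, d) = (36, 2) again — its k=1 value — and the period has length 2.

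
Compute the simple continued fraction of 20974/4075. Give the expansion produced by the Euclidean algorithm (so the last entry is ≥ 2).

[5; 6, 1, 4, 13, 9]

20974 = 5·4075 + 599
4075 = 6·599 + 481
599 = 1·481 + 118
481 = 4·118 + 9
118 = 13·9 + 1
9 = 9·1 + 0  (stop)
So 20974/4075 = [5; 6, 1, 4, 13, 9].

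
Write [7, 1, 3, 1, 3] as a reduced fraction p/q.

Fold from the inside: start with 3/1.
  1 + 1/3 = 4/3
  3 + 3/4 = 15/4
  1 + 4/15 = 19/15
  7 + 15/19 = 148/19

148/19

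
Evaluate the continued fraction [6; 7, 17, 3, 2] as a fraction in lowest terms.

5245/854

Using pₖ = aₖpₖ₋₁ + pₖ₋₂ and qₖ = aₖqₖ₋₁ + qₖ₋₂:
  k=0: a=6, p=6, q=1
  k=1: a=7, p=43, q=7
  k=2: a=17, p=737, q=120
  k=3: a=3, p=2254, q=367
  k=4: a=2, p=5245, q=854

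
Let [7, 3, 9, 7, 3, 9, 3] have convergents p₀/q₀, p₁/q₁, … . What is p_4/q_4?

Using pₖ = aₖpₖ₋₁ + pₖ₋₂, qₖ = aₖqₖ₋₁ + qₖ₋₂ (with p₋₁=1, p₋₂=0, q₋₁=0, q₋₂=1):
  k=0: a=7, p=7, q=1
  k=1: a=3, p=22, q=3
  k=2: a=9, p=205, q=28
  k=3: a=7, p=1457, q=199
  k=4: a=3, p=4576, q=625

4576/625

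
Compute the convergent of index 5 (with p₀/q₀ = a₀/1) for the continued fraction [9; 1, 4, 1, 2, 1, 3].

226/23

Using pₖ = aₖpₖ₋₁ + pₖ₋₂, qₖ = aₖqₖ₋₁ + qₖ₋₂ (with p₋₁=1, p₋₂=0, q₋₁=0, q₋₂=1):
  k=0: a=9, p=9, q=1
  k=1: a=1, p=10, q=1
  k=2: a=4, p=49, q=5
  k=3: a=1, p=59, q=6
  k=4: a=2, p=167, q=17
  k=5: a=1, p=226, q=23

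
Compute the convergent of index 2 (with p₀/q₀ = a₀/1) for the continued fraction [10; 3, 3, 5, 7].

Using pₖ = aₖpₖ₋₁ + pₖ₋₂, qₖ = aₖqₖ₋₁ + qₖ₋₂ (with p₋₁=1, p₋₂=0, q₋₁=0, q₋₂=1):
  k=0: a=10, p=10, q=1
  k=1: a=3, p=31, q=3
  k=2: a=3, p=103, q=10

103/10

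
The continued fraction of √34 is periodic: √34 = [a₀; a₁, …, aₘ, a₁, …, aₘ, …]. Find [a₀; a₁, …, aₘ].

a₀ = ⌊√34⌋ = 5.
With m₀=0, d₀=1 and mₖ₊₁ = dₖaₖ − mₖ, dₖ₊₁ = (n − mₖ₊₁²)/dₖ, aₖ₊₁ = ⌊(a₀+mₖ₊₁)/dₖ₊₁⌋:
  k=1: m=5, d=9, a=1
  k=2: m=4, d=2, a=4
  k=3: m=4, d=9, a=1
  k=4: m=5, d=1, a=10
d=1 and a=2a₀=10 at k=4, so the next step gives (m, d) = (5, 9) again — its k=1 value — and the period has length 4.

[5; 1, 4, 1, 10]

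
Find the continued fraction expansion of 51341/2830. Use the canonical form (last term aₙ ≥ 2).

[18; 7, 17, 2, 3, 3]

51341 = 18×2830 + 401
2830 = 7×401 + 23
401 = 17×23 + 10
23 = 2×10 + 3
10 = 3×3 + 1
3 = 3×1 + 0  (stop)
So 51341/2830 = [18; 7, 17, 2, 3, 3].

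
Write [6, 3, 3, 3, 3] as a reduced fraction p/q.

Fold from the inside: start with 3/1.
  3 + 1/3 = 10/3
  3 + 3/10 = 33/10
  3 + 10/33 = 109/33
  6 + 33/109 = 687/109

687/109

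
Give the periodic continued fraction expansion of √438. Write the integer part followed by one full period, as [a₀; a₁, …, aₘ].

[20; 1, 12, 1, 40]

a₀ = ⌊√438⌋ = 20.
With m₀=0, d₀=1 and mₖ₊₁ = dₖaₖ − mₖ, dₖ₊₁ = (n − mₖ₊₁²)/dₖ, aₖ₊₁ = ⌊(a₀+mₖ₊₁)/dₖ₊₁⌋:
  k=1: m=20, d=38, a=1
  k=2: m=18, d=3, a=12
  k=3: m=18, d=38, a=1
  k=4: m=20, d=1, a=40
d=1 and a=2a₀=40 at k=4, so the next step gives (m, d) = (20, 38) again — its k=1 value — and the period has length 4.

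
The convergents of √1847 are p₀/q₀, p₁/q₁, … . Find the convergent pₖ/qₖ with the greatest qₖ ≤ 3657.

√1847 = [42; 1, 41, 1, 84, …] (period length 4).
Convergents:
  p_0/q_0 = 42/1
  p_1/q_1 = 43/1
  p_2/q_2 = 1805/42
  p_3/q_3 = 1848/43
  p_4/q_4 = 157037/3654
  p_5/q_5 = 158885/3697
q_4 = 3654 ≤ 3657 < 3697 = q_5, so the answer is 157037/3654.

157037/3654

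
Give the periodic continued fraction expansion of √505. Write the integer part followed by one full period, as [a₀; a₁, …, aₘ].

a₀ = ⌊√505⌋ = 22.
With m₀=0, d₀=1 and mₖ₊₁ = dₖaₖ − mₖ, dₖ₊₁ = (n − mₖ₊₁²)/dₖ, aₖ₊₁ = ⌊(a₀+mₖ₊₁)/dₖ₊₁⌋:
  k=1: m=22, d=21, a=2
  k=2: m=20, d=5, a=8
  k=3: m=20, d=21, a=2
  k=4: m=22, d=1, a=44
d=1 and a=2a₀=44 at k=4, so the next step gives (m, d) = (22, 21) again — its k=1 value — and the period has length 4.

[22; 2, 8, 2, 44]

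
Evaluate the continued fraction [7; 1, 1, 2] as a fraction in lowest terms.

38/5

Using pₖ = aₖpₖ₋₁ + pₖ₋₂ and qₖ = aₖqₖ₋₁ + qₖ₋₂:
  k=0: a=7, p=7, q=1
  k=1: a=1, p=8, q=1
  k=2: a=1, p=15, q=2
  k=3: a=2, p=38, q=5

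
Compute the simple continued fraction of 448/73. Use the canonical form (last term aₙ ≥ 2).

448 = 6·73 + 10
73 = 7·10 + 3
10 = 3·3 + 1
3 = 3·1 + 0  (stop)
So 448/73 = [6; 7, 3, 3].

[6; 7, 3, 3]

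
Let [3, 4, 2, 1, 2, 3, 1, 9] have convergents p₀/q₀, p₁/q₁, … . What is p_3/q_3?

42/13

Using pₖ = aₖpₖ₋₁ + pₖ₋₂, qₖ = aₖqₖ₋₁ + qₖ₋₂ (with p₋₁=1, p₋₂=0, q₋₁=0, q₋₂=1):
  k=0: a=3, p=3, q=1
  k=1: a=4, p=13, q=4
  k=2: a=2, p=29, q=9
  k=3: a=1, p=42, q=13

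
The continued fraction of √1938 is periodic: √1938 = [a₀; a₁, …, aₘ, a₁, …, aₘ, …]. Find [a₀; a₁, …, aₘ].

[44; 44, 88]

a₀ = ⌊√1938⌋ = 44.
With m₀=0, d₀=1 and mₖ₊₁ = dₖaₖ − mₖ, dₖ₊₁ = (n − mₖ₊₁²)/dₖ, aₖ₊₁ = ⌊(a₀+mₖ₊₁)/dₖ₊₁⌋:
  k=1: m=44, d=2, a=44
  k=2: m=44, d=1, a=88
d=1 and a=2a₀=88 at k=2, so the next step gives (m, d) = (44, 2) again — its k=1 value — and the period has length 2.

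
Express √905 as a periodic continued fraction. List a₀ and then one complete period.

[30; 12, 60]

a₀ = ⌊√905⌋ = 30.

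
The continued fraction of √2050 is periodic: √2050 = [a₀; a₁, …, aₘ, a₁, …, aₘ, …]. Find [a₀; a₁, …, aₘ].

a₀ = ⌊√2050⌋ = 45.
With m₀=0, d₀=1 and mₖ₊₁ = dₖaₖ − mₖ, dₖ₊₁ = (n − mₖ₊₁²)/dₖ, aₖ₊₁ = ⌊(a₀+mₖ₊₁)/dₖ₊₁⌋:
  k=1: m=45, d=25, a=3
  k=2: m=30, d=46, a=1
  k=3: m=16, d=39, a=1
  k=4: m=23, d=39, a=1
  k=5: m=16, d=46, a=1
  k=6: m=30, d=25, a=3
  k=7: m=45, d=1, a=90
d=1 and a=2a₀=90 at k=7, so the next step gives (m, d) = (45, 25) again — its k=1 value — and the period has length 7.

[45; 3, 1, 1, 1, 1, 3, 90]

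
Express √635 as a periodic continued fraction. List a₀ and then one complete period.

[25; 5, 50]

a₀ = ⌊√635⌋ = 25.
With m₀=0, d₀=1 and mₖ₊₁ = dₖaₖ − mₖ, dₖ₊₁ = (n − mₖ₊₁²)/dₖ, aₖ₊₁ = ⌊(a₀+mₖ₊₁)/dₖ₊₁⌋:
  k=1: m=25, d=10, a=5
  k=2: m=25, d=1, a=50
d=1 and a=2a₀=50 at k=2, so the next step gives (m, d) = (25, 10) again — its k=1 value — and the period has length 2.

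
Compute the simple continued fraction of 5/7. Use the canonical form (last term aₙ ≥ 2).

[0; 1, 2, 2]

5 = 0·7 + 5
7 = 1·5 + 2
5 = 2·2 + 1
2 = 2·1 + 0  (stop)
So 5/7 = [0; 1, 2, 2].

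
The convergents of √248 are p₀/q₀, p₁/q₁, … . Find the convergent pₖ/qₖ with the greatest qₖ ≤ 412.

√248 = [15; 1, 2, 1, 30, …] (period length 4).
Convergents:
  p_0/q_0 = 15/1
  p_1/q_1 = 16/1
  p_2/q_2 = 47/3
  p_3/q_3 = 63/4
  p_4/q_4 = 1937/123
  p_5/q_5 = 2000/127
  p_6/q_6 = 5937/377
  p_7/q_7 = 7937/504
q_6 = 377 ≤ 412 < 504 = q_7, so the answer is 5937/377.

5937/377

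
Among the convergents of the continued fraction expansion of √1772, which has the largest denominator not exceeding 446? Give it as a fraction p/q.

18143/431

√1772 = [42; 10, 1, 1, 20, 1, 1, 10, 84, …] (period length 8).
Convergents:
  p_0/q_0 = 42/1
  p_1/q_1 = 421/10
  p_2/q_2 = 463/11
  p_3/q_3 = 884/21
  p_4/q_4 = 18143/431
  p_5/q_5 = 19027/452
q_4 = 431 ≤ 446 < 452 = q_5, so the answer is 18143/431.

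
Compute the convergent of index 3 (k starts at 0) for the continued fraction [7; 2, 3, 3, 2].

Using pₖ = aₖpₖ₋₁ + pₖ₋₂, qₖ = aₖqₖ₋₁ + qₖ₋₂ (with p₋₁=1, p₋₂=0, q₋₁=0, q₋₂=1):
  k=0: a=7, p=7, q=1
  k=1: a=2, p=15, q=2
  k=2: a=3, p=52, q=7
  k=3: a=3, p=171, q=23

171/23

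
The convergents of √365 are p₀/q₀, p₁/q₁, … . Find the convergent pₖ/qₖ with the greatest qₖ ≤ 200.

3458/181

√365 = [19; 9, 1, 1, 9, 38, …] (period length 5).
Convergents:
  p_0/q_0 = 19/1
  p_1/q_1 = 172/9
  p_2/q_2 = 191/10
  p_3/q_3 = 363/19
  p_4/q_4 = 3458/181
  p_5/q_5 = 131767/6897
q_4 = 181 ≤ 200 < 6897 = q_5, so the answer is 3458/181.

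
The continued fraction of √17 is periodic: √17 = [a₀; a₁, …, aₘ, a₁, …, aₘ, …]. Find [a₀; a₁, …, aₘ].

[4; 8]

a₀ = ⌊√17⌋ = 4.
With m₀=0, d₀=1 and mₖ₊₁ = dₖaₖ − mₖ, dₖ₊₁ = (n − mₖ₊₁²)/dₖ, aₖ₊₁ = ⌊(a₀+mₖ₊₁)/dₖ₊₁⌋:
  k=1: m=4, d=1, a=8
d=1 and a=2a₀=8 at k=1, so the next step gives (m, d) = (4, 1) again — its k=1 value — and the period has length 1.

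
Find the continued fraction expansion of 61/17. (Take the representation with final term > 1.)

61 = 3*17 + 10
17 = 1*10 + 7
10 = 1*7 + 3
7 = 2*3 + 1
3 = 3*1 + 0  (stop)
So 61/17 = [3; 1, 1, 2, 3].

[3; 1, 1, 2, 3]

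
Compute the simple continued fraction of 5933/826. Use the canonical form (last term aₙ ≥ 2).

5933 = 7·826 + 151
826 = 5·151 + 71
151 = 2·71 + 9
71 = 7·9 + 8
9 = 1·8 + 1
8 = 8·1 + 0  (stop)
So 5933/826 = [7; 5, 2, 7, 1, 8].

[7; 5, 2, 7, 1, 8]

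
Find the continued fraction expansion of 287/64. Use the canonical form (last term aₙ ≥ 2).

287 = 4×64 + 31
64 = 2×31 + 2
31 = 15×2 + 1
2 = 2×1 + 0  (stop)
So 287/64 = [4; 2, 15, 2].

[4; 2, 15, 2]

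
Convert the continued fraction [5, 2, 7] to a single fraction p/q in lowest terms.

82/15

Using pₖ = aₖpₖ₋₁ + pₖ₋₂ and qₖ = aₖqₖ₋₁ + qₖ₋₂:
  k=0: a=5, p=5, q=1
  k=1: a=2, p=11, q=2
  k=2: a=7, p=82, q=15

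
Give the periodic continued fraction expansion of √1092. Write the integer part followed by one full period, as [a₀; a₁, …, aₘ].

[33; 22, 66]

a₀ = ⌊√1092⌋ = 33.
With m₀=0, d₀=1 and mₖ₊₁ = dₖaₖ − mₖ, dₖ₊₁ = (n − mₖ₊₁²)/dₖ, aₖ₊₁ = ⌊(a₀+mₖ₊₁)/dₖ₊₁⌋:
  k=1: m=33, d=3, a=22
  k=2: m=33, d=1, a=66
d=1 and a=2a₀=66 at k=2, so the next step gives (m, d) = (33, 3) again — its k=1 value — and the period has length 2.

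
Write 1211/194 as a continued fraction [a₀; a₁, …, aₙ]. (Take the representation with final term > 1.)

[6; 4, 7, 1, 5]

1211 = 6*194 + 47
194 = 4*47 + 6
47 = 7*6 + 5
6 = 1*5 + 1
5 = 5*1 + 0  (stop)
So 1211/194 = [6; 4, 7, 1, 5].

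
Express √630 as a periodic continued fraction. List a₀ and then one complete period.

[25; 10, 50]

a₀ = ⌊√630⌋ = 25.
With m₀=0, d₀=1 and mₖ₊₁ = dₖaₖ − mₖ, dₖ₊₁ = (n − mₖ₊₁²)/dₖ, aₖ₊₁ = ⌊(a₀+mₖ₊₁)/dₖ₊₁⌋:
  k=1: m=25, d=5, a=10
  k=2: m=25, d=1, a=50
d=1 and a=2a₀=50 at k=2, so the next step gives (m, d) = (25, 5) again — its k=1 value — and the period has length 2.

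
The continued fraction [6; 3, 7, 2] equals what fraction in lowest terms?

297/47

Fold from the inside: start with 2/1.
  7 + 1/2 = 15/2
  3 + 2/15 = 47/15
  6 + 15/47 = 297/47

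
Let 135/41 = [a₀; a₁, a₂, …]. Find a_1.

3

135 = 3·41 + 12   →  a_0 = 3
41 = 3·12 + 5   →  a_1 = 3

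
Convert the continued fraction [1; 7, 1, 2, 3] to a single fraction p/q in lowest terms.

87/77

Using pₖ = aₖpₖ₋₁ + pₖ₋₂ and qₖ = aₖqₖ₋₁ + qₖ₋₂:
  k=0: a=1, p=1, q=1
  k=1: a=7, p=8, q=7
  k=2: a=1, p=9, q=8
  k=3: a=2, p=26, q=23
  k=4: a=3, p=87, q=77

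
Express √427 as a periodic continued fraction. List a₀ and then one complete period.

[20; 1, 1, 1, 40]

a₀ = ⌊√427⌋ = 20.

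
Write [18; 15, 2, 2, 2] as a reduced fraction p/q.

Using pₖ = aₖpₖ₋₁ + pₖ₋₂ and qₖ = aₖqₖ₋₁ + qₖ₋₂:
  k=0: a=18, p=18, q=1
  k=1: a=15, p=271, q=15
  k=2: a=2, p=560, q=31
  k=3: a=2, p=1391, q=77
  k=4: a=2, p=3342, q=185

3342/185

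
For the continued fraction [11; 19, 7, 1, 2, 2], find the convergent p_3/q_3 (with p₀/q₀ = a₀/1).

Using pₖ = aₖpₖ₋₁ + pₖ₋₂, qₖ = aₖqₖ₋₁ + qₖ₋₂ (with p₋₁=1, p₋₂=0, q₋₁=0, q₋₂=1):
  k=0: a=11, p=11, q=1
  k=1: a=19, p=210, q=19
  k=2: a=7, p=1481, q=134
  k=3: a=1, p=1691, q=153

1691/153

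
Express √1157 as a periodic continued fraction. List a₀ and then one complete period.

[34; 68]

a₀ = ⌊√1157⌋ = 34.
With m₀=0, d₀=1 and mₖ₊₁ = dₖaₖ − mₖ, dₖ₊₁ = (n − mₖ₊₁²)/dₖ, aₖ₊₁ = ⌊(a₀+mₖ₊₁)/dₖ₊₁⌋:
  k=1: m=34, d=1, a=68
d=1 and a=2a₀=68 at k=1, so the next step gives (m, d) = (34, 1) again — its k=1 value — and the period has length 1.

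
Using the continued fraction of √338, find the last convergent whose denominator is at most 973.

17631/959

√338 = [18; 2, 1, 1, 2, 36, …] (period length 5).
Convergents:
  p_0/q_0 = 18/1
  p_1/q_1 = 37/2
  p_2/q_2 = 55/3
  p_3/q_3 = 92/5
  p_4/q_4 = 239/13
  p_5/q_5 = 8696/473
  p_6/q_6 = 17631/959
  p_7/q_7 = 26327/1432
q_6 = 959 ≤ 973 < 1432 = q_7, so the answer is 17631/959.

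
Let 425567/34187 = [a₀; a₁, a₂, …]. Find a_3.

3

425567 = 12·34187 + 15323   →  a_0 = 12
34187 = 2·15323 + 3541   →  a_1 = 2
15323 = 4·3541 + 1159   →  a_2 = 4
3541 = 3·1159 + 64   →  a_3 = 3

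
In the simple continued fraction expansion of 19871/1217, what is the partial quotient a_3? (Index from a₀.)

19871 = 16·1217 + 399   →  a_0 = 16
1217 = 3·399 + 20   →  a_1 = 3
399 = 19·20 + 19   →  a_2 = 19
20 = 1·19 + 1   →  a_3 = 1

1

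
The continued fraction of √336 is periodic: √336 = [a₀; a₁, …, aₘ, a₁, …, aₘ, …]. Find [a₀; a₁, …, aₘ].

a₀ = ⌊√336⌋ = 18.
With m₀=0, d₀=1 and mₖ₊₁ = dₖaₖ − mₖ, dₖ₊₁ = (n − mₖ₊₁²)/dₖ, aₖ₊₁ = ⌊(a₀+mₖ₊₁)/dₖ₊₁⌋:
  k=1: m=18, d=12, a=3
  k=2: m=18, d=1, a=36
d=1 and a=2a₀=36 at k=2, so the next step gives (m, d) = (18, 12) again — its k=1 value — and the period has length 2.

[18; 3, 36]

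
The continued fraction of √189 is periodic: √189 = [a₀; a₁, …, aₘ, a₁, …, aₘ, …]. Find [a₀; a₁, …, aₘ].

a₀ = ⌊√189⌋ = 13.
With m₀=0, d₀=1 and mₖ₊₁ = dₖaₖ − mₖ, dₖ₊₁ = (n − mₖ₊₁²)/dₖ, aₖ₊₁ = ⌊(a₀+mₖ₊₁)/dₖ₊₁⌋:
  k=1: m=13, d=20, a=1
  k=2: m=7, d=7, a=2
  k=3: m=7, d=20, a=1
  k=4: m=13, d=1, a=26
d=1 and a=2a₀=26 at k=4, so the next step gives (m, d) = (13, 20) again — its k=1 value — and the period has length 4.

[13; 1, 2, 1, 26]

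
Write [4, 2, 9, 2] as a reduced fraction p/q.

179/40

Using pₖ = aₖpₖ₋₁ + pₖ₋₂ and qₖ = aₖqₖ₋₁ + qₖ₋₂:
  k=0: a=4, p=4, q=1
  k=1: a=2, p=9, q=2
  k=2: a=9, p=85, q=19
  k=3: a=2, p=179, q=40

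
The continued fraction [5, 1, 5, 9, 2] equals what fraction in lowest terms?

Fold from the inside: start with 2/1.
  9 + 1/2 = 19/2
  5 + 2/19 = 97/19
  1 + 19/97 = 116/97
  5 + 97/116 = 677/116

677/116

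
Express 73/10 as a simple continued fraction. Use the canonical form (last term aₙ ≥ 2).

[7; 3, 3]

73 = 7·10 + 3
10 = 3·3 + 1
3 = 3·1 + 0  (stop)
So 73/10 = [7; 3, 3].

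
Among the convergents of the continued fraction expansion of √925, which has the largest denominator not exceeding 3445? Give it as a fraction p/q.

53285/1752

√925 = [30; 2, 2, 2, 2, 60, …] (period length 5).
Convergents:
  p_0/q_0 = 30/1
  p_1/q_1 = 61/2
  p_2/q_2 = 152/5
  p_3/q_3 = 365/12
  p_4/q_4 = 882/29
  p_5/q_5 = 53285/1752
  p_6/q_6 = 107452/3533
q_5 = 1752 ≤ 3445 < 3533 = q_6, so the answer is 53285/1752.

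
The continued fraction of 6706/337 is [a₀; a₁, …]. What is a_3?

1

6706 = 19·337 + 303   →  a_0 = 19
337 = 1·303 + 34   →  a_1 = 1
303 = 8·34 + 31   →  a_2 = 8
34 = 1·31 + 3   →  a_3 = 1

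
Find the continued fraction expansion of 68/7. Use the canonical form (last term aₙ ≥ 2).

[9; 1, 2, 2]

68 = 9·7 + 5
7 = 1·5 + 2
5 = 2·2 + 1
2 = 2·1 + 0  (stop)
So 68/7 = [9; 1, 2, 2].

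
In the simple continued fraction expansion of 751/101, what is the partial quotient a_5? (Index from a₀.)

751 = 7·101 + 44   →  a_0 = 7
101 = 2·44 + 13   →  a_1 = 2
44 = 3·13 + 5   →  a_2 = 3
13 = 2·5 + 3   →  a_3 = 2
5 = 1·3 + 2   →  a_4 = 1
3 = 1·2 + 1   →  a_5 = 1

1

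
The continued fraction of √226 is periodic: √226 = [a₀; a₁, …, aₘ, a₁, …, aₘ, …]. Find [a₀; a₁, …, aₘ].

[15; 30]

a₀ = ⌊√226⌋ = 15.
With m₀=0, d₀=1 and mₖ₊₁ = dₖaₖ − mₖ, dₖ₊₁ = (n − mₖ₊₁²)/dₖ, aₖ₊₁ = ⌊(a₀+mₖ₊₁)/dₖ₊₁⌋:
  k=1: m=15, d=1, a=30
d=1 and a=2a₀=30 at k=1, so the next step gives (m, d) = (15, 1) again — its k=1 value — and the period has length 1.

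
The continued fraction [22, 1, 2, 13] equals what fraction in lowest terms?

907/40

Using pₖ = aₖpₖ₋₁ + pₖ₋₂ and qₖ = aₖqₖ₋₁ + qₖ₋₂:
  k=0: a=22, p=22, q=1
  k=1: a=1, p=23, q=1
  k=2: a=2, p=68, q=3
  k=3: a=13, p=907, q=40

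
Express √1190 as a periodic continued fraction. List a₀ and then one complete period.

a₀ = ⌊√1190⌋ = 34.
With m₀=0, d₀=1 and mₖ₊₁ = dₖaₖ − mₖ, dₖ₊₁ = (n − mₖ₊₁²)/dₖ, aₖ₊₁ = ⌊(a₀+mₖ₊₁)/dₖ₊₁⌋:
  k=1: m=34, d=34, a=2
  k=2: m=34, d=1, a=68
d=1 and a=2a₀=68 at k=2, so the next step gives (m, d) = (34, 34) again — its k=1 value — and the period has length 2.

[34; 2, 68]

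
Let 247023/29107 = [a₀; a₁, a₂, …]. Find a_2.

247023 = 8·29107 + 14167   →  a_0 = 8
29107 = 2·14167 + 773   →  a_1 = 2
14167 = 18·773 + 253   →  a_2 = 18

18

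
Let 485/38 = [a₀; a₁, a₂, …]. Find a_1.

485 = 12·38 + 29   →  a_0 = 12
38 = 1·29 + 9   →  a_1 = 1

1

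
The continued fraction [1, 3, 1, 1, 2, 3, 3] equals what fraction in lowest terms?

Using pₖ = aₖpₖ₋₁ + pₖ₋₂ and qₖ = aₖqₖ₋₁ + qₖ₋₂:
  k=0: a=1, p=1, q=1
  k=1: a=3, p=4, q=3
  k=2: a=1, p=5, q=4
  k=3: a=1, p=9, q=7
  k=4: a=2, p=23, q=18
  k=5: a=3, p=78, q=61
  k=6: a=3, p=257, q=201

257/201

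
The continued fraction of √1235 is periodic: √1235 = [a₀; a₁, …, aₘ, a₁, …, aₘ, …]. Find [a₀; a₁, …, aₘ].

a₀ = ⌊√1235⌋ = 35.
With m₀=0, d₀=1 and mₖ₊₁ = dₖaₖ − mₖ, dₖ₊₁ = (n − mₖ₊₁²)/dₖ, aₖ₊₁ = ⌊(a₀+mₖ₊₁)/dₖ₊₁⌋:
  k=1: m=35, d=10, a=7
  k=2: m=35, d=1, a=70
d=1 and a=2a₀=70 at k=2, so the next step gives (m, d) = (35, 10) again — its k=1 value — and the period has length 2.

[35; 7, 70]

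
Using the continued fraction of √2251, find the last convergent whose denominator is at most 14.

427/9

√2251 = [47; 2, 4, 47, 4, 2, 94, …] (period length 6).
Convergents:
  p_0/q_0 = 47/1
  p_1/q_1 = 95/2
  p_2/q_2 = 427/9
  p_3/q_3 = 20164/425
q_2 = 9 ≤ 14 < 425 = q_3, so the answer is 427/9.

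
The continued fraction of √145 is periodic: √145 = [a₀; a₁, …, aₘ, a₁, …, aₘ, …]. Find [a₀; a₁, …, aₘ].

a₀ = ⌊√145⌋ = 12.
With m₀=0, d₀=1 and mₖ₊₁ = dₖaₖ − mₖ, dₖ₊₁ = (n − mₖ₊₁²)/dₖ, aₖ₊₁ = ⌊(a₀+mₖ₊₁)/dₖ₊₁⌋:
  k=1: m=12, d=1, a=24
d=1 and a=2a₀=24 at k=1, so the next step gives (m, d) = (12, 1) again — its k=1 value — and the period has length 1.

[12; 24]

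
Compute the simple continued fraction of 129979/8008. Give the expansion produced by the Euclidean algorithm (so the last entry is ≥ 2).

129979 = 16*8008 + 1851
8008 = 4*1851 + 604
1851 = 3*604 + 39
604 = 15*39 + 19
39 = 2*19 + 1
19 = 19*1 + 0  (stop)
So 129979/8008 = [16; 4, 3, 15, 2, 19].

[16; 4, 3, 15, 2, 19]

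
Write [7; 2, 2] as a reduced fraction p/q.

Using pₖ = aₖpₖ₋₁ + pₖ₋₂ and qₖ = aₖqₖ₋₁ + qₖ₋₂:
  k=0: a=7, p=7, q=1
  k=1: a=2, p=15, q=2
  k=2: a=2, p=37, q=5

37/5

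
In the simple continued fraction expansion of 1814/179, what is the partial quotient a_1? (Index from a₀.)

7

1814 = 10·179 + 24   →  a_0 = 10
179 = 7·24 + 11   →  a_1 = 7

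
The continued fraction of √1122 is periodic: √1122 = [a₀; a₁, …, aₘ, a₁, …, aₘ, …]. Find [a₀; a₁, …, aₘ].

a₀ = ⌊√1122⌋ = 33.
With m₀=0, d₀=1 and mₖ₊₁ = dₖaₖ − mₖ, dₖ₊₁ = (n − mₖ₊₁²)/dₖ, aₖ₊₁ = ⌊(a₀+mₖ₊₁)/dₖ₊₁⌋:
  k=1: m=33, d=33, a=2
  k=2: m=33, d=1, a=66
d=1 and a=2a₀=66 at k=2, so the next step gives (m, d) = (33, 33) again — its k=1 value — and the period has length 2.

[33; 2, 66]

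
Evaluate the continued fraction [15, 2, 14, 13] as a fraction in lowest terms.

5868/379

Using pₖ = aₖpₖ₋₁ + pₖ₋₂ and qₖ = aₖqₖ₋₁ + qₖ₋₂:
  k=0: a=15, p=15, q=1
  k=1: a=2, p=31, q=2
  k=2: a=14, p=449, q=29
  k=3: a=13, p=5868, q=379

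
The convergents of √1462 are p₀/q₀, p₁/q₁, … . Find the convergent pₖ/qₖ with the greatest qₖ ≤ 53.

√1462 = [38; 4, 4, 4, 76, …] (period length 4).
Convergents:
  p_0/q_0 = 38/1
  p_1/q_1 = 153/4
  p_2/q_2 = 650/17
  p_3/q_3 = 2753/72
q_2 = 17 ≤ 53 < 72 = q_3, so the answer is 650/17.

650/17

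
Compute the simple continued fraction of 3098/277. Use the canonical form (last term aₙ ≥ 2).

3098 = 11·277 + 51
277 = 5·51 + 22
51 = 2·22 + 7
22 = 3·7 + 1
7 = 7·1 + 0  (stop)
So 3098/277 = [11; 5, 2, 3, 7].

[11; 5, 2, 3, 7]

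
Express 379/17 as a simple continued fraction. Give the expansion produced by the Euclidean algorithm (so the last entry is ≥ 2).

[22; 3, 2, 2]

379 = 22·17 + 5
17 = 3·5 + 2
5 = 2·2 + 1
2 = 2·1 + 0  (stop)
So 379/17 = [22; 3, 2, 2].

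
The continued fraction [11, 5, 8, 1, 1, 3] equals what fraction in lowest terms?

Fold from the inside: start with 3/1.
  1 + 1/3 = 4/3
  1 + 3/4 = 7/4
  8 + 4/7 = 60/7
  5 + 7/60 = 307/60
  11 + 60/307 = 3437/307

3437/307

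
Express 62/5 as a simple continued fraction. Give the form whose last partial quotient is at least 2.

62 = 12×5 + 2
5 = 2×2 + 1
2 = 2×1 + 0  (stop)
So 62/5 = [12; 2, 2].

[12; 2, 2]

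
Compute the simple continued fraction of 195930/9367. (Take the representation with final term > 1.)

[20; 1, 11, 18, 14, 3]

195930 = 20*9367 + 8590
9367 = 1*8590 + 777
8590 = 11*777 + 43
777 = 18*43 + 3
43 = 14*3 + 1
3 = 3*1 + 0  (stop)
So 195930/9367 = [20; 1, 11, 18, 14, 3].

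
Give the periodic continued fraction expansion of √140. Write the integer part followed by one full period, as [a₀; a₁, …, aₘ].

a₀ = ⌊√140⌋ = 11.
With m₀=0, d₀=1 and mₖ₊₁ = dₖaₖ − mₖ, dₖ₊₁ = (n − mₖ₊₁²)/dₖ, aₖ₊₁ = ⌊(a₀+mₖ₊₁)/dₖ₊₁⌋:
  k=1: m=11, d=19, a=1
  k=2: m=8, d=4, a=4
  k=3: m=8, d=19, a=1
  k=4: m=11, d=1, a=22
d=1 and a=2a₀=22 at k=4, so the next step gives (m, d) = (11, 19) again — its k=1 value — and the period has length 4.

[11; 1, 4, 1, 22]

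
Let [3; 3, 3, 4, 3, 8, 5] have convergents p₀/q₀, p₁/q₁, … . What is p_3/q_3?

142/43

Using pₖ = aₖpₖ₋₁ + pₖ₋₂, qₖ = aₖqₖ₋₁ + qₖ₋₂ (with p₋₁=1, p₋₂=0, q₋₁=0, q₋₂=1):
  k=0: a=3, p=3, q=1
  k=1: a=3, p=10, q=3
  k=2: a=3, p=33, q=10
  k=3: a=4, p=142, q=43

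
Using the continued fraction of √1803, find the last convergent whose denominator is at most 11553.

√1803 = [42; 2, 6, 28, 6, 2, 84, …] (period length 6).
Convergents:
  p_0/q_0 = 42/1
  p_1/q_1 = 85/2
  p_2/q_2 = 552/13
  p_3/q_3 = 15541/366
  p_4/q_4 = 93798/2209
  p_5/q_5 = 203137/4784
  p_6/q_6 = 17157306/404065
q_5 = 4784 ≤ 11553 < 404065 = q_6, so the answer is 203137/4784.

203137/4784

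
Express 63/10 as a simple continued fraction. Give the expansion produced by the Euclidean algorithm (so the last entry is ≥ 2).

63 = 6×10 + 3
10 = 3×3 + 1
3 = 3×1 + 0  (stop)
So 63/10 = [6; 3, 3].

[6; 3, 3]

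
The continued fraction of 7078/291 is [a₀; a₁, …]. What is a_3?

2

7078 = 24·291 + 94   →  a_0 = 24
291 = 3·94 + 9   →  a_1 = 3
94 = 10·9 + 4   →  a_2 = 10
9 = 2·4 + 1   →  a_3 = 2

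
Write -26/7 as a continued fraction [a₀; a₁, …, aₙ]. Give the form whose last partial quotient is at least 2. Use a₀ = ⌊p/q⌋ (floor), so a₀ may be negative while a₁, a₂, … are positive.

[-4; 3, 2]

-26 = -4*7 + 2
7 = 3*2 + 1
2 = 2*1 + 0  (stop)
So -26/7 = [-4; 3, 2].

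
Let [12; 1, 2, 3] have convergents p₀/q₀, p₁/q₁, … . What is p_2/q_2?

Using pₖ = aₖpₖ₋₁ + pₖ₋₂, qₖ = aₖqₖ₋₁ + qₖ₋₂ (with p₋₁=1, p₋₂=0, q₋₁=0, q₋₂=1):
  k=0: a=12, p=12, q=1
  k=1: a=1, p=13, q=1
  k=2: a=2, p=38, q=3

38/3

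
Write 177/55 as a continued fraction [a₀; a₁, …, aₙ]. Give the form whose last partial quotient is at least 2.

177 = 3×55 + 12
55 = 4×12 + 7
12 = 1×7 + 5
7 = 1×5 + 2
5 = 2×2 + 1
2 = 2×1 + 0  (stop)
So 177/55 = [3; 4, 1, 1, 2, 2].

[3; 4, 1, 1, 2, 2]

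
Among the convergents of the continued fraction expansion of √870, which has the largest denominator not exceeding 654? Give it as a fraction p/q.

6961/236

√870 = [29; 2, 58, …] (period length 2).
Convergents:
  p_0/q_0 = 29/1
  p_1/q_1 = 59/2
  p_2/q_2 = 3451/117
  p_3/q_3 = 6961/236
  p_4/q_4 = 407189/13805
q_3 = 236 ≤ 654 < 13805 = q_4, so the answer is 6961/236.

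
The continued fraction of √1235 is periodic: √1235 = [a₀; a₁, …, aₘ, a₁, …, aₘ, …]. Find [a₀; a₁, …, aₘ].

a₀ = ⌊√1235⌋ = 35.

[35; 7, 70]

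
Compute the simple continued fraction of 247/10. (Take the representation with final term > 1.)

[24; 1, 2, 3]

247 = 24×10 + 7
10 = 1×7 + 3
7 = 2×3 + 1
3 = 3×1 + 0  (stop)
So 247/10 = [24; 1, 2, 3].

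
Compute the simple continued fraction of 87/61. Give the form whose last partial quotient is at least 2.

[1; 2, 2, 1, 8]

87 = 1*61 + 26
61 = 2*26 + 9
26 = 2*9 + 8
9 = 1*8 + 1
8 = 8*1 + 0  (stop)
So 87/61 = [1; 2, 2, 1, 8].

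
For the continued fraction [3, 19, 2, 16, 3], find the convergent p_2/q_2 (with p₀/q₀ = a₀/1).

Using pₖ = aₖpₖ₋₁ + pₖ₋₂, qₖ = aₖqₖ₋₁ + qₖ₋₂ (with p₋₁=1, p₋₂=0, q₋₁=0, q₋₂=1):
  k=0: a=3, p=3, q=1
  k=1: a=19, p=58, q=19
  k=2: a=2, p=119, q=39

119/39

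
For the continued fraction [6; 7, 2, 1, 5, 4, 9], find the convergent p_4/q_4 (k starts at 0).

Using pₖ = aₖpₖ₋₁ + pₖ₋₂, qₖ = aₖqₖ₋₁ + qₖ₋₂ (with p₋₁=1, p₋₂=0, q₋₁=0, q₋₂=1):
  k=0: a=6, p=6, q=1
  k=1: a=7, p=43, q=7
  k=2: a=2, p=92, q=15
  k=3: a=1, p=135, q=22
  k=4: a=5, p=767, q=125

767/125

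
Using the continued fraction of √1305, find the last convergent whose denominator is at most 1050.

√1305 = [36; 8, 72, …] (period length 2).
Convergents:
  p_0/q_0 = 36/1
  p_1/q_1 = 289/8
  p_2/q_2 = 20844/577
  p_3/q_3 = 167041/4624
q_2 = 577 ≤ 1050 < 4624 = q_3, so the answer is 20844/577.

20844/577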